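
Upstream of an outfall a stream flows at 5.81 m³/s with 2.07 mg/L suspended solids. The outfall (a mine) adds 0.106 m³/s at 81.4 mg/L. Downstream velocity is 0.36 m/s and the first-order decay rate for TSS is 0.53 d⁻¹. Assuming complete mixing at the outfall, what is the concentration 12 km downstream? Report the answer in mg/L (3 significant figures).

2.85 mg/L

After complete mixing, C₀ = (0.106·81.4 + 5.81·2.07) / 5.916 = 3.491 mg/L.
Travel time t = 1.2e+04 m / 0.36 m/s = 3.333e+04 s = 0.3858 d.
C = 3.491·exp(−0.53·0.3858) = 3.491·0.8151 = 2.846 mg/L.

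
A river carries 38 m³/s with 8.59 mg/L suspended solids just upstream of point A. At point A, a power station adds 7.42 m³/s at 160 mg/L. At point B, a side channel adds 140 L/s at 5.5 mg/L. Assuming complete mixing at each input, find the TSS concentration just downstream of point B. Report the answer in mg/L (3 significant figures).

33.2 mg/L

After input A: C = (38·8.59 + 7.42·160) / 45.42 = 33.32 mg/L.
140 L/s = 0.14 m³/s.
After input B: C = (45.42·33.32 + 0.14·5.5) / 45.56 = 33.24 mg/L.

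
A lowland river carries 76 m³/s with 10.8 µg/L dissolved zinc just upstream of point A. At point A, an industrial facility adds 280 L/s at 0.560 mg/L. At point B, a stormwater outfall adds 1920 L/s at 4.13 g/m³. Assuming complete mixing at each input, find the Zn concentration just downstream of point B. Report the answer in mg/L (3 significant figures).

0.114 mg/L

10.8 µg/L = 0.0108 mg/L.
280 L/s = 0.28 m³/s.
After input A: C = (76·0.0108 + 0.28·0.56) / 76.28 = 0.01282 mg/L.
1920 L/s = 1.92 m³/s.
After input B: C = (76.28·0.01282 + 1.92·4.13) / 78.2 = 0.1139 mg/L.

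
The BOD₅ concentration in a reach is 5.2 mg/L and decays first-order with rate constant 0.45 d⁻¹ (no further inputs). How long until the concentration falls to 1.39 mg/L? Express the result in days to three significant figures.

t = ln(C₀/C)/k = ln(5.2/1.39)/0.45 = 1.319/0.45 = 2.932 d.

2.93 d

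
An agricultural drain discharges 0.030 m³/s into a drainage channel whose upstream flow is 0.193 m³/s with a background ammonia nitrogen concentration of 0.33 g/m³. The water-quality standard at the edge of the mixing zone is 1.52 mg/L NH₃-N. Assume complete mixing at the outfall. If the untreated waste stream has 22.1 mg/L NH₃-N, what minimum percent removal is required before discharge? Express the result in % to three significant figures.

Mass balance: 1.52·0.223 = 0.03·Cₑ + 0.193·0.33.
Cₑ = (0.339 − 0.06369) / 0.03 = 9.176 mg/L.
Required removal = 1 − 9.176/22.1 = 58.48 %.

58.5 %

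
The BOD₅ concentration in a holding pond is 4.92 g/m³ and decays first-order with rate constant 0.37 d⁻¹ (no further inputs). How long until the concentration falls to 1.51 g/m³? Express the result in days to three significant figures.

t = ln(C₀/C)/k = ln(4.92/1.51)/0.37 = 1.181/0.37 = 3.192 d.

3.19 d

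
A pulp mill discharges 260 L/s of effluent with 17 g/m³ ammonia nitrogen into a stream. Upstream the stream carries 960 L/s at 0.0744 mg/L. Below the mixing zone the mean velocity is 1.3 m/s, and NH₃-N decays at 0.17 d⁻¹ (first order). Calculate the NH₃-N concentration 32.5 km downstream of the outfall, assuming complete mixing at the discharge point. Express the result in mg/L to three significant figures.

3.50 mg/L

260 L/s = 0.26 m³/s.
960 L/s = 0.96 m³/s.
After complete mixing, C₀ = (0.26·17 + 0.96·0.0744) / 1.22 = 3.681 mg/L.
Travel time t = 3.25e+04 m / 1.3 m/s = 2.5e+04 s = 0.2894 d.
C = 3.681·exp(−0.17·0.2894) = 3.681·0.952 = 3.505 mg/L.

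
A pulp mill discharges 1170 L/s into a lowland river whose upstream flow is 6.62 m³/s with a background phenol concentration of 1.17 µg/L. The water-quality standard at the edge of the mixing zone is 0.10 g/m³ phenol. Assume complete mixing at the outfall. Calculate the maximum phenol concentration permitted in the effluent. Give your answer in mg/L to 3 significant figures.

1170 L/s = 1.17 m³/s.
1.17 µg/L = 0.00117 mg/L.
Mass balance: 0.1·7.79 = 1.17·Cₑ + 6.62·0.00117.
Cₑ = (0.779 − 0.007745) / 1.17 = 0.6592 mg/L.

0.659 mg/L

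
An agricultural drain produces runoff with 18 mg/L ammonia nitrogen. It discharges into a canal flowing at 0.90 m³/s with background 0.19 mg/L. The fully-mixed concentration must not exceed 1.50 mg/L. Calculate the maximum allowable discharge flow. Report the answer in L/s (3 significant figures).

Mass balance at complete mixing: C_std·(Q_w + Q_r) = Q_w·C_e + Q_r·C_b.
Rearranging, Q_w = Q_r·(C_std − C_b)/(C_e − C_std) = 0.90·(1.5 − 0.19) / (18 − 1.5) = 0.07145 m³/s.
= 71.45 L/s.

71.5 L/s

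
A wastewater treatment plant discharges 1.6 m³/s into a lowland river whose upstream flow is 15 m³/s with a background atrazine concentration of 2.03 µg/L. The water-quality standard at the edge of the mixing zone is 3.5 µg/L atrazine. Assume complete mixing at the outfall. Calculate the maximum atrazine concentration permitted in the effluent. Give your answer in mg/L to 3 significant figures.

0.0173 mg/L

2.03 µg/L = 0.00203 mg/L.
3.5 µg/L = 0.0035 mg/L.
Mass balance: 0.0035·16.6 = 1.6·Cₑ + 15·0.00203.
Cₑ = (0.0581 − 0.03045) / 1.6 = 0.01728 mg/L.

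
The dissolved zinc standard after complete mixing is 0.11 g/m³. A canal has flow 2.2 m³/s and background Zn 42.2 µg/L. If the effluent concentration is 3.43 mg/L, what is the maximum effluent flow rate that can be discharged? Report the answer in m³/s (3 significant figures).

0.0449 m³/s

42.2 µg/L = 0.0422 mg/L.
Mass balance at complete mixing: C_std·(Q_w + Q_r) = Q_w·C_e + Q_r·C_b.
Rearranging, Q_w = Q_r·(C_std − C_b)/(C_e − C_std) = 2.2·(0.11 − 0.0422) / (3.43 − 0.11) = 0.04493 m³/s.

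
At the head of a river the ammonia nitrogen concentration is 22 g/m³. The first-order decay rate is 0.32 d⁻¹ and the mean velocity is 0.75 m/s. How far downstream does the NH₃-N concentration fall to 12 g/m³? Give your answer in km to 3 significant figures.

From C = C₀·e^(−kt), t = ln(C₀/C)/k = ln(22/12)/0.32 = 0.6061/0.32 = 1.894 d.
Distance = v·t = 0.75 m/s × 1.637e+05 s = 1.227e+05 m = 122.7 km.

123 km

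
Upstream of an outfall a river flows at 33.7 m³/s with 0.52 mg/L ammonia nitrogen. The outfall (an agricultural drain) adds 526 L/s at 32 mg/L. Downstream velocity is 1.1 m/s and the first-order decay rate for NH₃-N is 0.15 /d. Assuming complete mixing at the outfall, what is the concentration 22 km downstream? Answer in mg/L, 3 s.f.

526 L/s = 0.526 m³/s.
After complete mixing, C₀ = (0.526·32 + 33.7·0.52) / 34.23 = 1.004 mg/L.
Travel time t = 2.2e+04 m / 1.1 m/s = 2e+04 s = 0.2315 d.
C = 1.004·exp(−0.15·0.2315) = 1.004·0.9659 = 0.9695 mg/L.

0.970 mg/L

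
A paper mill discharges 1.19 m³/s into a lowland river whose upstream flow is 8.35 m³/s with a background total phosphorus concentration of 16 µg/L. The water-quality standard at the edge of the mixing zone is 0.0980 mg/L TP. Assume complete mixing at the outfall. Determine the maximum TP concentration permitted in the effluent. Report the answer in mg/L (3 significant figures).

16 µg/L = 0.016 mg/L.
Mass balance: 0.098·9.54 = 1.19·Cₑ + 8.35·0.016.
Cₑ = (0.9349 − 0.1336) / 1.19 = 0.6734 mg/L.

0.673 mg/L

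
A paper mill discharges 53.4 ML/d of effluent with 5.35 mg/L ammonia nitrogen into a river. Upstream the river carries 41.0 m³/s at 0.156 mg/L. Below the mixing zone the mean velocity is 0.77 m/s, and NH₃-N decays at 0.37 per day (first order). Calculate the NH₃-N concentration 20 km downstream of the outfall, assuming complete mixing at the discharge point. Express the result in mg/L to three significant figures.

53.4 ML/d = 0.6181 m³/s.
After complete mixing, C₀ = (0.6181·5.35 + 41·0.156) / 41.62 = 0.2331 mg/L.
Travel time t = 2e+04 m / 0.77 m/s = 2.597e+04 s = 0.3006 d.
C = 0.2331·exp(−0.37·0.3006) = 0.2331·0.8947 = 0.2086 mg/L.

0.209 mg/L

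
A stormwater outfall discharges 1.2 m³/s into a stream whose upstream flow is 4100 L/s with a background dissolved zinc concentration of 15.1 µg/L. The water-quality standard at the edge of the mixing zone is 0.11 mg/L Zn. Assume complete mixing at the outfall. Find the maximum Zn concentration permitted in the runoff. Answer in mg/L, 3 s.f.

0.434 mg/L

4100 L/s = 4.1 m³/s.
15.1 µg/L = 0.0151 mg/L.
Mass balance: 0.11·5.3 = 1.2·Cₑ + 4.1·0.0151.
Cₑ = (0.583 − 0.06191) / 1.2 = 0.4342 mg/L.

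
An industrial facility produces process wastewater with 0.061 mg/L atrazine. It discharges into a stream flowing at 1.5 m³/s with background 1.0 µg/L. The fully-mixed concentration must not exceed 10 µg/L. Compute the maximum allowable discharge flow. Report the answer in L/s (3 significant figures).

265 L/s

1.0 µg/L = 0.001 mg/L.
10 µg/L = 0.01 mg/L.
Mass balance at complete mixing: C_std·(Q_w + Q_r) = Q_w·C_e + Q_r·C_b.
Rearranging, Q_w = Q_r·(C_std − C_b)/(C_e − C_std) = 1.5·(0.01 − 0.001) / (0.061 − 0.01) = 0.2647 m³/s.
= 264.7 L/s.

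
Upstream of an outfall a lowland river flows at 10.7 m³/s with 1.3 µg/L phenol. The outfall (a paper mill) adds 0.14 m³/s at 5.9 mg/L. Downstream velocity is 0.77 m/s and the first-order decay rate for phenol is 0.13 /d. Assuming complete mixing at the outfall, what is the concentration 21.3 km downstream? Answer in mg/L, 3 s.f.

0.0743 mg/L

1.3 µg/L = 0.0013 mg/L.
After complete mixing, C₀ = (0.14·5.9 + 10.7·0.0013) / 10.84 = 0.07748 mg/L.
Travel time t = 2.13e+04 m / 0.77 m/s = 2.766e+04 s = 0.3202 d.
C = 0.07748·exp(−0.13·0.3202) = 0.07748·0.9592 = 0.07432 mg/L.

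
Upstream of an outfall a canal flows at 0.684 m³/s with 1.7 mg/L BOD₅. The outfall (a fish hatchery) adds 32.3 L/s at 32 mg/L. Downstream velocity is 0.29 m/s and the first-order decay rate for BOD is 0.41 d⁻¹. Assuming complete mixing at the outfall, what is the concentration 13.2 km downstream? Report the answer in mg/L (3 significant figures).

32.3 L/s = 0.0323 m³/s.
After complete mixing, C₀ = (0.0323·32 + 0.684·1.7) / 0.7163 = 3.066 mg/L.
Travel time t = 1.32e+04 m / 0.29 m/s = 4.552e+04 s = 0.5268 d.
C = 3.066·exp(−0.41·0.5268) = 3.066·0.8057 = 2.471 mg/L.

2.47 mg/L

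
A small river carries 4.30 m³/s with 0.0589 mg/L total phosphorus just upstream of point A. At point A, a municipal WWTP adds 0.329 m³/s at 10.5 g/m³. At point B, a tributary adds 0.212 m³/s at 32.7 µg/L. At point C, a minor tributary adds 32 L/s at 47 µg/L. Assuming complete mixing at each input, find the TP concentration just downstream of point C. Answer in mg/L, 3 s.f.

0.763 mg/L

After input A: C = (4.3·0.0589 + 0.329·10.5) / 4.629 = 0.801 mg/L.
32.7 µg/L = 0.0327 mg/L.
After input B: C = (4.629·0.801 + 0.212·0.0327) / 4.841 = 0.7673 mg/L.
32 L/s = 0.032 m³/s.
47 µg/L = 0.047 mg/L.
After input C: C = (4.841·0.7673 + 0.032·0.047) / 4.873 = 0.7626 mg/L.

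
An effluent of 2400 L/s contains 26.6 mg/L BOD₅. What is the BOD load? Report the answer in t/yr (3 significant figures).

2010 t/yr

2400 L/s = 2.4 m³/s.
Mass flux = Q·C = 2.4 m³/s × 26.6 g/m³ = 63.84 g/s.
= 63.84 g/s × 31.56 = 2015 t/yr.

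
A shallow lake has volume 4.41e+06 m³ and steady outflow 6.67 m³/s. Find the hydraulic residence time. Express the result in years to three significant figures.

0.0210 yr

Q = 6.67 m³/s × 3.156e+07 s/yr = 2.105e+08 m³/yr.
Hydraulic residence time τ = V/Q = 4.41e+06/2.105e+08 = 0.02095 yr.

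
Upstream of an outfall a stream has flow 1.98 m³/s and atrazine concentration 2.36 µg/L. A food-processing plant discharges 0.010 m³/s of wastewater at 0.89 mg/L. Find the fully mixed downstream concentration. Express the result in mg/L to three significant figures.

0.00682 mg/L

2.36 µg/L = 0.00236 mg/L.
Conservation of mass across the mixing zone: C = (0.01·0.89 + 1.98·0.00236) / (0.01 + 1.98) = 0.01357/1.99 = 0.006821 mg/L.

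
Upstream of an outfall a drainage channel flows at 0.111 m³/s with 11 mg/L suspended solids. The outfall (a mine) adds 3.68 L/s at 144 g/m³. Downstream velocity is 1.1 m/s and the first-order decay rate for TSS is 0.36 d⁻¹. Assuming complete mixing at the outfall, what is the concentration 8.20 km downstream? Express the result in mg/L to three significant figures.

3.68 L/s = 0.00368 m³/s.
After complete mixing, C₀ = (0.00368·144 + 0.111·11) / 0.1147 = 15.27 mg/L.
Travel time t = 8200 m / 1.1 m/s = 7455 s = 0.08628 d.
C = 15.27·exp(−0.36·0.08628) = 15.27·0.9694 = 14.8 mg/L.

14.8 mg/L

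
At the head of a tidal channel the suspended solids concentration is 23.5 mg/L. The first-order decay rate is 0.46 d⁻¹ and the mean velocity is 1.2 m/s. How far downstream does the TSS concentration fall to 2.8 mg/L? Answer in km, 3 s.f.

479 km

From C = C₀·e^(−kt), t = ln(C₀/C)/k = ln(23.5/2.8)/0.46 = 2.127/0.46 = 4.625 d.
Distance = v·t = 1.2 m/s × 3.996e+05 s = 4.795e+05 m = 479.5 km.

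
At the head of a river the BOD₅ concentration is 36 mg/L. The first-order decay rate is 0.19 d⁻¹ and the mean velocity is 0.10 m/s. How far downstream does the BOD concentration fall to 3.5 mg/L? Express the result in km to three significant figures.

106 km

From C = C₀·e^(−kt), t = ln(C₀/C)/k = ln(36/3.5)/0.19 = 2.331/0.19 = 12.27 d.
Distance = v·t = 0.10 m/s × 1.06e+06 s = 1.06e+05 m = 106 km.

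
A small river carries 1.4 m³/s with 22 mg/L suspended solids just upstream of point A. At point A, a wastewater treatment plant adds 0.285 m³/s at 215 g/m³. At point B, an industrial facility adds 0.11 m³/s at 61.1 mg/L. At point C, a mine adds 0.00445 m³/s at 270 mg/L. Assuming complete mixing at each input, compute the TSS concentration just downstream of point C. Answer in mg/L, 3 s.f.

55.6 mg/L

After input A: C = (1.4·22 + 0.285·215) / 1.685 = 54.64 mg/L.
After input B: C = (1.685·54.64 + 0.11·61.1) / 1.795 = 55.04 mg/L.
After input C: C = (1.795·55.04 + 0.00445·270) / 1.799 = 55.57 mg/L.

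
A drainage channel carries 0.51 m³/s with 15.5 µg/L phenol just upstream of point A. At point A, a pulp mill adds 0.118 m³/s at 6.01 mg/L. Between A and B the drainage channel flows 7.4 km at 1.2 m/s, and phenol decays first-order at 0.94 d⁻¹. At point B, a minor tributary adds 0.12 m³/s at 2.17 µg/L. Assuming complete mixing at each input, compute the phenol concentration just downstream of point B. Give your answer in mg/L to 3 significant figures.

0.897 mg/L

15.5 µg/L = 0.0155 mg/L.
After input A: C = (0.51·0.0155 + 0.118·6.01) / 0.628 = 1.142 mg/L.
Over the 7.4 km reach to input B (t = 6167 s = 0.07137 d), decay gives C = 1.142·exp(−0.94·0.07137) = 1.068 mg/L.
2.17 µg/L = 0.00217 mg/L.
After input B: C = (0.628·1.068 + 0.12·0.00217) / 0.748 = 0.8968 mg/L.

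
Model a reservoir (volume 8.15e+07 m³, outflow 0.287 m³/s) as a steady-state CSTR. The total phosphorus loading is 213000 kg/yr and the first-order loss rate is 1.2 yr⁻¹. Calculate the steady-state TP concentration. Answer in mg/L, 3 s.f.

1.99 mg/L

Outflow Q = 0.287 m³/s × 3.156e+07 s/yr = 9.057e+06 m³/yr.
Steady-state CSTR mass balance: W = Q·C + k·V·C, so C = W/(Q + kV).
Q + kV = 9.057e+06 + 1.2·8.15e+07 = 1.069e+08 m³/yr.
C = 213000/1.069e+08 = 0.001993 kg/m³ = 1.993 mg/L.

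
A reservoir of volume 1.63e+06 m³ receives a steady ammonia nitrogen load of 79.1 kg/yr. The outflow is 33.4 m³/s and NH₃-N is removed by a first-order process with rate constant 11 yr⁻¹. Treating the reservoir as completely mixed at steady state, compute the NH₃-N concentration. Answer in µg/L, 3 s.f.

0.0738 µg/L

Outflow Q = 33.4 m³/s × 3.156e+07 s/yr = 1.054e+09 m³/yr.
Steady-state CSTR mass balance: W = Q·C + k·V·C, so C = W/(Q + kV).
Q + kV = 1.054e+09 + 11·1.63e+06 = 1.072e+09 m³/yr.
C = 79.1/1.072e+09 = 7.379e-08 kg/m³ = 7.379e-05 mg/L = 0.07379 µg/L.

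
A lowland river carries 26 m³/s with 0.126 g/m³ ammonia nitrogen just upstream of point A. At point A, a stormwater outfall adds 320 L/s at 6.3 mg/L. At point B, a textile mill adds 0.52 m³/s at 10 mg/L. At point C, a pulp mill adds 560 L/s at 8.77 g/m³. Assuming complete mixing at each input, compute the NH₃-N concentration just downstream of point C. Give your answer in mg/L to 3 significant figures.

320 L/s = 0.32 m³/s.
After input A: C = (26·0.126 + 0.32·6.3) / 26.32 = 0.2011 mg/L.
After input B: C = (26.32·0.2011 + 0.52·10) / 26.84 = 0.3909 mg/L.
560 L/s = 0.56 m³/s.
After input C: C = (26.84·0.3909 + 0.56·8.77) / 27.4 = 0.5622 mg/L.

0.562 mg/L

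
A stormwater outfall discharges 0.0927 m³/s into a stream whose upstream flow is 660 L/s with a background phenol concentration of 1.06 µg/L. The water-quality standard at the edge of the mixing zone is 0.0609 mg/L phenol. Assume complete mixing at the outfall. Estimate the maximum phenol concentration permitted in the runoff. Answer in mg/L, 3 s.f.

660 L/s = 0.66 m³/s.
1.06 µg/L = 0.00106 mg/L.
Mass balance: 0.0609·0.7527 = 0.0927·Cₑ + 0.66·0.00106.
Cₑ = (0.04584 − 0.0006996) / 0.0927 = 0.4869 mg/L.

0.487 mg/L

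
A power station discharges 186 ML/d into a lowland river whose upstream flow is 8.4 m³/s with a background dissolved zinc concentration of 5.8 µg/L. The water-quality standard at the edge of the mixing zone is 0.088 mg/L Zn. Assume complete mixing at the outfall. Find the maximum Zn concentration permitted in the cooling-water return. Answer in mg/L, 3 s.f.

186 ML/d = 2.153 m³/s.
5.8 µg/L = 0.0058 mg/L.
Mass balance: 0.088·10.55 = 2.153·Cₑ + 8.4·0.0058.
Cₑ = (0.9286 − 0.04872) / 2.153 = 0.4087 mg/L.

0.409 mg/L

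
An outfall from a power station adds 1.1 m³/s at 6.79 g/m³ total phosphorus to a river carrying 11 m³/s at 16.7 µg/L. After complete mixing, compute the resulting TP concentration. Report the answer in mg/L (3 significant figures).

16.7 µg/L = 0.0167 mg/L.
Flow-weighted mixing gives C = (1.1·6.79 + 11·0.0167) / (1.1 + 11) = 7.653/12.1 = 0.6325 mg/L.

0.632 mg/L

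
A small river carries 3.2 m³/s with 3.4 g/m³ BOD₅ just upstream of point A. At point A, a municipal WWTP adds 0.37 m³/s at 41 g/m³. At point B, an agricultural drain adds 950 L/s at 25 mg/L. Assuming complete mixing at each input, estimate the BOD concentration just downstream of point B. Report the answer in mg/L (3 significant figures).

11.0 mg/L

After input A: C = (3.2·3.4 + 0.37·41) / 3.57 = 7.297 mg/L.
950 L/s = 0.95 m³/s.
After input B: C = (3.57·7.297 + 0.95·25) / 4.52 = 11.02 mg/L.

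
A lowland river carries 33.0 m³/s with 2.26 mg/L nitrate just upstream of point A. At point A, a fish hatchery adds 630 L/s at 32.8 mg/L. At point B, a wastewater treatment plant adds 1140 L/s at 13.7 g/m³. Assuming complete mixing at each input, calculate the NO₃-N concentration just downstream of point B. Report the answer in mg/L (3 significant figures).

630 L/s = 0.63 m³/s.
After input A: C = (33·2.26 + 0.63·32.8) / 33.63 = 2.832 mg/L.
1140 L/s = 1.14 m³/s.
After input B: C = (33.63·2.832 + 1.14·13.7) / 34.77 = 3.188 mg/L.

3.19 mg/L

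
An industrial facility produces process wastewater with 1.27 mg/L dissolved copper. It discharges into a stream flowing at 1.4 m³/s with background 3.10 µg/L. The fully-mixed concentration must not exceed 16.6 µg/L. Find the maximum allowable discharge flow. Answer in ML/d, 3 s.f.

3.10 µg/L = 0.0031 mg/L.
16.6 µg/L = 0.0166 mg/L.
Mass balance at complete mixing: C_std·(Q_w + Q_r) = Q_w·C_e + Q_r·C_b.
Rearranging, Q_w = Q_r·(C_std − C_b)/(C_e − C_std) = 1.4·(0.0166 − 0.0031) / (1.27 − 0.0166) = 0.01508 m³/s.
= 1.303 ML/d.

1.30 ML/d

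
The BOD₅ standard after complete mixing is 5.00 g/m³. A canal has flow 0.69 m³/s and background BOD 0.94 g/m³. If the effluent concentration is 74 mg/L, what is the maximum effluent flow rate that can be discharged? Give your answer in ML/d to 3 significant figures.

3.51 ML/d

Mass balance at complete mixing: C_std·(Q_w + Q_r) = Q_w·C_e + Q_r·C_b.
Rearranging, Q_w = Q_r·(C_std − C_b)/(C_e − C_std) = 0.69·(5 − 0.94) / (74 − 5) = 0.0406 m³/s.
= 3.508 ML/d.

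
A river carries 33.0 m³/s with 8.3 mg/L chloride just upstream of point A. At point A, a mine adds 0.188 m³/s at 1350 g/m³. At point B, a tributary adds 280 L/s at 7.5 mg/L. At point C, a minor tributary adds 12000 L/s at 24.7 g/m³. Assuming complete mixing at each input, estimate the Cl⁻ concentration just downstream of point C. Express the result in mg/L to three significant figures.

After input A: C = (33·8.3 + 0.188·1350) / 33.19 = 15.9 mg/L.
280 L/s = 0.28 m³/s.
After input B: C = (33.19·15.9 + 0.28·7.5) / 33.47 = 15.83 mg/L.
12000 L/s = 12 m³/s.
After input C: C = (33.47·15.83 + 12·24.7) / 45.47 = 18.17 mg/L.

18.2 mg/L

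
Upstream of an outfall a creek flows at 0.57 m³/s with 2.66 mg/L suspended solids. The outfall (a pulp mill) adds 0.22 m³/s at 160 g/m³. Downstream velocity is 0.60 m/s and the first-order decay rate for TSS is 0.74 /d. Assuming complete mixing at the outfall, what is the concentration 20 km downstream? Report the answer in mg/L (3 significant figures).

34.9 mg/L

After complete mixing, C₀ = (0.22·160 + 0.57·2.66) / 0.79 = 46.48 mg/L.
Travel time t = 2e+04 m / 0.60 m/s = 3.333e+04 s = 0.3858 d.
C = 46.48·exp(−0.74·0.3858) = 46.48·0.7516 = 34.93 mg/L.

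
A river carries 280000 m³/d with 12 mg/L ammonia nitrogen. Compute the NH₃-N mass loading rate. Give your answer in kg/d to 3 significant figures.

280000 m³/d = 3.241 m³/s.
Mass flux = Q·C = 3.241 m³/s × 12 g/m³ = 38.89 g/s.
= 38.89 g/s × 86.4 = 3360 kg/d.

3360 kg/d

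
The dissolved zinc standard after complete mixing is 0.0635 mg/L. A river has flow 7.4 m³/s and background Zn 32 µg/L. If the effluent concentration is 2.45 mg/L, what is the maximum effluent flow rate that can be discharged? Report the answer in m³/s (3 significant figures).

32 µg/L = 0.032 mg/L.
Mass balance at complete mixing: C_std·(Q_w + Q_r) = Q_w·C_e + Q_r·C_b.
Rearranging, Q_w = Q_r·(C_std − C_b)/(C_e − C_std) = 7.4·(0.0635 − 0.032) / (2.45 − 0.0635) = 0.09767 m³/s.

0.0977 m³/s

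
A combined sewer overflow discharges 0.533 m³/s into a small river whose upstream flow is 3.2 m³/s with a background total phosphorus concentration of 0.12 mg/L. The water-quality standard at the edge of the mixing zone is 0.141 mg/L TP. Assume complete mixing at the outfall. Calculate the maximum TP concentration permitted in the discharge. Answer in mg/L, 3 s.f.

Mass balance: 0.141·3.733 = 0.533·Cₑ + 3.2·0.12.
Cₑ = (0.5264 − 0.384) / 0.533 = 0.2671 mg/L.

0.267 mg/L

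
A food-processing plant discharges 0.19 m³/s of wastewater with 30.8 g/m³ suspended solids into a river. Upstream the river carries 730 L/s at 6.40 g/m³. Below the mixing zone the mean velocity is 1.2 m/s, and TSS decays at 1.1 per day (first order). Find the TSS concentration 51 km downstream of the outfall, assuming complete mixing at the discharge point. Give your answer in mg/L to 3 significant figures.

6.66 mg/L

730 L/s = 0.73 m³/s.
After complete mixing, C₀ = (0.19·30.8 + 0.73·6.4) / 0.92 = 11.44 mg/L.
Travel time t = 5.1e+04 m / 1.2 m/s = 4.25e+04 s = 0.4919 d.
C = 11.44·exp(−1.1·0.4919) = 11.44·0.5821 = 6.659 mg/L.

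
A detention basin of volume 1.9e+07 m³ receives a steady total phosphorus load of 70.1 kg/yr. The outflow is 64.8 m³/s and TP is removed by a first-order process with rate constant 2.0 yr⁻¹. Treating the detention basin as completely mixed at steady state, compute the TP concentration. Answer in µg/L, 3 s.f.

0.0337 µg/L

Outflow Q = 64.8 m³/s × 3.156e+07 s/yr = 2.045e+09 m³/yr.
Steady-state CSTR mass balance: W = Q·C + k·V·C, so C = W/(Q + kV).
Q + kV = 2.045e+09 + 2.0·1.9e+07 = 2.083e+09 m³/yr.
C = 70.1/2.083e+09 = 3.365e-08 kg/m³ = 3.365e-05 mg/L = 0.03365 µg/L.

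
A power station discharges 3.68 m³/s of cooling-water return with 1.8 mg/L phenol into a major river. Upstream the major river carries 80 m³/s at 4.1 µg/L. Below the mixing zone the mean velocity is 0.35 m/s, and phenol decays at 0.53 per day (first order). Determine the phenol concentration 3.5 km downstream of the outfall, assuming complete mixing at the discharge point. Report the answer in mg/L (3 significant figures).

0.0781 mg/L

4.1 µg/L = 0.0041 mg/L.
After complete mixing, C₀ = (3.68·1.8 + 80·0.0041) / 83.68 = 0.08308 mg/L.
Travel time t = 3500 m / 0.35 m/s = 1e+04 s = 0.1157 d.
C = 0.08308·exp(−0.53·0.1157) = 0.08308·0.9405 = 0.07814 mg/L.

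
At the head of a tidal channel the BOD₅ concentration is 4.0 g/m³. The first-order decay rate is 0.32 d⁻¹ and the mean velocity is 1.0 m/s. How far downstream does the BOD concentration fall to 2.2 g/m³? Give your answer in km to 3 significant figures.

161 km

From C = C₀·e^(−kt), t = ln(C₀/C)/k = ln(4.0/2.2)/0.32 = 0.5978/0.32 = 1.868 d.
Distance = v·t = 1.0 m/s × 1.614e+05 s = 1.614e+05 m = 161.4 km.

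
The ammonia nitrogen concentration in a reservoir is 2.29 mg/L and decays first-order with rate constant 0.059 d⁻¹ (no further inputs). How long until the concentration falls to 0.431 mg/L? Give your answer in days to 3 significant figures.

t = ln(C₀/C)/k = ln(2.29/0.431)/0.059 = 1.67/0.059 = 28.31 d.

28.3 d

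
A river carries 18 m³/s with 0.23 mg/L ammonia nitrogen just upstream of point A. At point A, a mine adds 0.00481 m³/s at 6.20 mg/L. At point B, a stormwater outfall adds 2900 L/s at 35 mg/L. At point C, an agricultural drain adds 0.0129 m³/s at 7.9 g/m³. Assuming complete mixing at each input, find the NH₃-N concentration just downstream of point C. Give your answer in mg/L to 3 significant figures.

5.06 mg/L

After input A: C = (18·0.23 + 0.00481·6.2) / 18 = 0.2316 mg/L.
2900 L/s = 2.9 m³/s.
After input B: C = (18·0.2316 + 2.9·35) / 20.9 = 5.055 mg/L.
After input C: C = (20.9·5.055 + 0.0129·7.9) / 20.92 = 5.057 mg/L.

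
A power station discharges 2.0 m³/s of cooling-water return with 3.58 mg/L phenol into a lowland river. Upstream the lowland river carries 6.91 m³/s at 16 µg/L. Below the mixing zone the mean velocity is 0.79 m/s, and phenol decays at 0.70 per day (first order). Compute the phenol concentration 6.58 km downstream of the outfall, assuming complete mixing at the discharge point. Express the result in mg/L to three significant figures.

0.763 mg/L

16 µg/L = 0.016 mg/L.
After complete mixing, C₀ = (2·3.58 + 6.91·0.016) / 8.91 = 0.816 mg/L.
Travel time t = 6580 m / 0.79 m/s = 8329 s = 0.0964 d.
C = 0.816·exp(−0.70·0.0964) = 0.816·0.9347 = 0.7628 mg/L.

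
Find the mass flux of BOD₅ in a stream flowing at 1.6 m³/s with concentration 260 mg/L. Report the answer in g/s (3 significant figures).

416 g/s

Mass flux = Q·C = 1.6 m³/s × 260 g/m³ = 416 g/s.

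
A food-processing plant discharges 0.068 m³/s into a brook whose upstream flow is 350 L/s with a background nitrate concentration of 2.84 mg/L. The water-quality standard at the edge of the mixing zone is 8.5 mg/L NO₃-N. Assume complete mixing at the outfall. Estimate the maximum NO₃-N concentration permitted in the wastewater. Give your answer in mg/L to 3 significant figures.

37.6 mg/L

350 L/s = 0.35 m³/s.
Mass balance: 8.5·0.418 = 0.068·Cₑ + 0.35·2.84.
Cₑ = (3.553 − 0.994) / 0.068 = 37.63 mg/L.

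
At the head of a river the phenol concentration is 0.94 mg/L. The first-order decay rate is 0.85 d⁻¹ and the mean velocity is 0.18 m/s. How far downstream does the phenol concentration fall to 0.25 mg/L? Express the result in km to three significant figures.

24.2 km

From C = C₀·e^(−kt), t = ln(C₀/C)/k = ln(0.94/0.25)/0.85 = 1.324/0.85 = 1.558 d.
Distance = v·t = 0.18 m/s × 1.346e+05 s = 2.423e+04 m = 24.23 km.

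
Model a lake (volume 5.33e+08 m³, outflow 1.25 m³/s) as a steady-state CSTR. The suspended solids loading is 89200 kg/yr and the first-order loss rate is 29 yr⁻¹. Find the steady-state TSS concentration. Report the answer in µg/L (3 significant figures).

Outflow Q = 1.25 m³/s × 3.156e+07 s/yr = 3.945e+07 m³/yr.
Steady-state CSTR mass balance: W = Q·C + k·V·C, so C = W/(Q + kV).
Q + kV = 3.945e+07 + 29·5.33e+08 = 1.55e+10 m³/yr.
C = 89200/1.55e+10 = 5.756e-06 kg/m³ = 0.005756 mg/L = 5.756 µg/L.

5.76 µg/L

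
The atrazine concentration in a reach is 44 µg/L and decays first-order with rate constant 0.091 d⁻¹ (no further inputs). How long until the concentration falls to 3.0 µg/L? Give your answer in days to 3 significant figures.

29.5 d

t = ln(C₀/C)/k = ln(44/3.0)/0.091 = 2.686/0.091 = 29.51 d.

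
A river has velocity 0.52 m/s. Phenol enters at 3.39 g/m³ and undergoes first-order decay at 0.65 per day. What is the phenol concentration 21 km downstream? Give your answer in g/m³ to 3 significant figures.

2.50 g/m³

Travel time t = 21 km / 0.52 m/s = 2.1e+04/0.52 = 4.038e+04 s = 0.4674 d.
First-order decay: C = 3.39·exp(−0.65·0.4674) = 3.39·0.738 = 2.502 g/m³.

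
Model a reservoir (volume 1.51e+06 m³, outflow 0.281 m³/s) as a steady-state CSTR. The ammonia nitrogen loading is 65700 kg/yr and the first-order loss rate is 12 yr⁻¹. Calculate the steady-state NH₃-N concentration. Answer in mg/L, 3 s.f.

Outflow Q = 0.281 m³/s × 3.156e+07 s/yr = 8.868e+06 m³/yr.
Steady-state CSTR mass balance: W = Q·C + k·V·C, so C = W/(Q + kV).
Q + kV = 8.868e+06 + 12·1.51e+06 = 2.699e+07 m³/yr.
C = 65700/2.699e+07 = 0.002434 kg/m³ = 2.434 mg/L.

2.43 mg/L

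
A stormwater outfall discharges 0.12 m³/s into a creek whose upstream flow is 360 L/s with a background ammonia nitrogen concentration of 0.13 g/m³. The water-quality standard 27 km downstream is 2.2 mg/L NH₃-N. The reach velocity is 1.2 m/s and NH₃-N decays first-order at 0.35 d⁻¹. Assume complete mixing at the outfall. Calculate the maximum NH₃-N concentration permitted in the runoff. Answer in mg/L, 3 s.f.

360 L/s = 0.36 m³/s.
Travel time to the compliance point: t = 2.7e+04/1.2 = 2.25e+04 s = 0.2604 d; decay factor exp(−0.35·0.2604) = 0.9129.
So the concentration just after mixing may be at most 2.2/0.9129 = 2.41 mg/L.
Mass balance: 2.41·0.48 = 0.12·Cₑ + 0.36·0.13.
Cₑ = (1.157 − 0.0468) / 0.12 = 9.25 mg/L.

9.25 mg/L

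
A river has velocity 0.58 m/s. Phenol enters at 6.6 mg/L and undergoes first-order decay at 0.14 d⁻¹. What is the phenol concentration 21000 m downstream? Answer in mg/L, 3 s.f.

6.22 mg/L

Travel time t = 21000 m / 0.58 m/s = 2.1e+04/0.58 = 3.621e+04 s = 0.4191 d.
First-order decay: C = 6.6·exp(−0.14·0.4191) = 6.6·0.943 = 6.224 mg/L.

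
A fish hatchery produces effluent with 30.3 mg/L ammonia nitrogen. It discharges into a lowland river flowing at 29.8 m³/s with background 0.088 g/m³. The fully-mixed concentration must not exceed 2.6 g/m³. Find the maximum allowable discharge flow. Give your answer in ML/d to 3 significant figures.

233 ML/d

Mass balance at complete mixing: C_std·(Q_w + Q_r) = Q_w·C_e + Q_r·C_b.
Rearranging, Q_w = Q_r·(C_std − C_b)/(C_e − C_std) = 29.8·(2.6 − 0.088) / (30.3 − 2.6) = 2.702 m³/s.
= 233.5 ML/d.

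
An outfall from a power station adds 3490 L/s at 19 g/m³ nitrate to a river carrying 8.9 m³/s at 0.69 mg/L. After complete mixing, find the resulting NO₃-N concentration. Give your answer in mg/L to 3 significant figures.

3490 L/s = 3.49 m³/s.
By mass balance at complete mixing, C = (3.49·19 + 8.9·0.69) / (3.49 + 8.9) = 72.45/12.39 = 5.848 mg/L.

5.85 mg/L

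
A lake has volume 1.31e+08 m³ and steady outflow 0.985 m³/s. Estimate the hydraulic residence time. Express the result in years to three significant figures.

Q = 0.985 m³/s × 3.156e+07 s/yr = 3.108e+07 m³/yr.
Hydraulic residence time τ = V/Q = 1.31e+08/3.108e+07 = 4.214 yr.

4.21 yr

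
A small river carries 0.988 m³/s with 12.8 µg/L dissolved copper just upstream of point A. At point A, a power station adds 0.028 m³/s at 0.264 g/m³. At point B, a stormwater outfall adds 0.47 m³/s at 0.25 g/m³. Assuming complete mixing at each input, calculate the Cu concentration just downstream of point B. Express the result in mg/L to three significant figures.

0.0926 mg/L

12.8 µg/L = 0.0128 mg/L.
After input A: C = (0.988·0.0128 + 0.028·0.264) / 1.016 = 0.01972 mg/L.
After input B: C = (1.016·0.01972 + 0.47·0.25) / 1.486 = 0.09256 mg/L.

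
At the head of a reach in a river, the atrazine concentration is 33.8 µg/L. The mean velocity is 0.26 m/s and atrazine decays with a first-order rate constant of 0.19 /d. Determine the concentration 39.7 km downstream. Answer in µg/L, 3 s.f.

24.2 µg/L

Travel time t = 39.7 km / 0.26 m/s = 3.97e+04/0.26 = 1.527e+05 s = 1.767 d.
First-order decay: C = 33.8·exp(−0.19·1.767) = 33.8·0.7148 = 24.16 µg/L.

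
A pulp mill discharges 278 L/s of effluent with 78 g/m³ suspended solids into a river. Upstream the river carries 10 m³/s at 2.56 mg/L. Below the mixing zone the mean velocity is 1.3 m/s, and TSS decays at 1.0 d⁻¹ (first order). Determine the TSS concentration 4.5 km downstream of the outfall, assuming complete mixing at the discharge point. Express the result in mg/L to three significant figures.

278 L/s = 0.278 m³/s.
After complete mixing, C₀ = (0.278·78 + 10·2.56) / 10.28 = 4.601 mg/L.
Travel time t = 4500 m / 1.3 m/s = 3462 s = 0.04006 d.
C = 4.601·exp(−1.0·0.04006) = 4.601·0.9607 = 4.42 mg/L.

4.42 mg/L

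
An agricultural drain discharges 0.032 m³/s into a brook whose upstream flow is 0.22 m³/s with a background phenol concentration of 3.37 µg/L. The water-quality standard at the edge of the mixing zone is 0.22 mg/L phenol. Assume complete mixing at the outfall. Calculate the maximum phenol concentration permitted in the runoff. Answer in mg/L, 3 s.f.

1.71 mg/L

3.37 µg/L = 0.00337 mg/L.
Mass balance: 0.22·0.252 = 0.032·Cₑ + 0.22·0.00337.
Cₑ = (0.05544 − 0.0007414) / 0.032 = 1.709 mg/L.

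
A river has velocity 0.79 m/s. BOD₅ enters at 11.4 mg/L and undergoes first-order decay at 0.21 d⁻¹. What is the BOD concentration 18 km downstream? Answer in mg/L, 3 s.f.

Travel time t = 18 km / 0.79 m/s = 1.8e+04/0.79 = 2.278e+04 s = 0.2637 d.
First-order decay: C = 11.4·exp(−0.21·0.2637) = 11.4·0.9461 = 10.79 mg/L.

10.8 mg/L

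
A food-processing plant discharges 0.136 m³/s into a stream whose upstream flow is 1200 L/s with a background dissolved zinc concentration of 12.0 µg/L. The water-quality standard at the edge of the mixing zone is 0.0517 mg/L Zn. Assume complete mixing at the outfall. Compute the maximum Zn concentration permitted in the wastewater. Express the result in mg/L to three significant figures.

0.402 mg/L

1200 L/s = 1.2 m³/s.
12.0 µg/L = 0.012 mg/L.
Mass balance: 0.0517·1.336 = 0.136·Cₑ + 1.2·0.012.
Cₑ = (0.06907 − 0.0144) / 0.136 = 0.402 mg/L.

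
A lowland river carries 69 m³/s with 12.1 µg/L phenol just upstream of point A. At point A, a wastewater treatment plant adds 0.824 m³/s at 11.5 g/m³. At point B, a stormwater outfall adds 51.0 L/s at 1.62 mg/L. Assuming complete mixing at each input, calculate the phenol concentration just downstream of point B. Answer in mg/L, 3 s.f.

12.1 µg/L = 0.0121 mg/L.
After input A: C = (69·0.0121 + 0.824·11.5) / 69.82 = 0.1477 mg/L.
51.0 L/s = 0.051 m³/s.
After input B: C = (69.82·0.1477 + 0.051·1.62) / 69.88 = 0.1487 mg/L.

0.149 mg/L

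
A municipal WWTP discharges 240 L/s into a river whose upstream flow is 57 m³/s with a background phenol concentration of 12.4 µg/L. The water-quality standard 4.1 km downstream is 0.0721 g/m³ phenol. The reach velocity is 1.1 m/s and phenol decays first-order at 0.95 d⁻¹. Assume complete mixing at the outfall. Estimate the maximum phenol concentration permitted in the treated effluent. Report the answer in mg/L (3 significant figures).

240 L/s = 0.24 m³/s.
12.4 µg/L = 0.0124 mg/L.
Travel time to the compliance point: t = 4100/1.1 = 3727 s = 0.04314 d; decay factor exp(−0.95·0.04314) = 0.9598.
So the concentration just after mixing may be at most 0.0721/0.9598 = 0.07512 mg/L.
Mass balance: 0.07512·57.24 = 0.24·Cₑ + 57·0.0124.
Cₑ = (4.3 − 0.7068) / 0.24 = 14.97 mg/L.

15.0 mg/L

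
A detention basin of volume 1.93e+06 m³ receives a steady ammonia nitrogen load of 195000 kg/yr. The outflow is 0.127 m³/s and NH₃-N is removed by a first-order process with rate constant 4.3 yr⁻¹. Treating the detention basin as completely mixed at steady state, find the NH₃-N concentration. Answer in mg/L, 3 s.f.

15.8 mg/L

Outflow Q = 0.127 m³/s × 3.156e+07 s/yr = 4.008e+06 m³/yr.
Steady-state CSTR mass balance: W = Q·C + k·V·C, so C = W/(Q + kV).
Q + kV = 4.008e+06 + 4.3·1.93e+06 = 1.231e+07 m³/yr.
C = 195000/1.231e+07 = 0.01584 kg/m³ = 15.84 mg/L.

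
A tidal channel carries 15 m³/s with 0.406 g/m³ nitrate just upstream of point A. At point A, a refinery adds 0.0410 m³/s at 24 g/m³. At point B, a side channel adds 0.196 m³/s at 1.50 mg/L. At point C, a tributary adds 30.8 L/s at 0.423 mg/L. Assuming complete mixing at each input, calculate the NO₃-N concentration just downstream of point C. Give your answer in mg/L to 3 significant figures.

After input A: C = (15·0.406 + 0.041·24) / 15.04 = 0.4703 mg/L.
After input B: C = (15.04·0.4703 + 0.196·1.5) / 15.24 = 0.4836 mg/L.
30.8 L/s = 0.0308 m³/s.
After input C: C = (15.24·0.4836 + 0.0308·0.423) / 15.27 = 0.4834 mg/L.

0.483 mg/L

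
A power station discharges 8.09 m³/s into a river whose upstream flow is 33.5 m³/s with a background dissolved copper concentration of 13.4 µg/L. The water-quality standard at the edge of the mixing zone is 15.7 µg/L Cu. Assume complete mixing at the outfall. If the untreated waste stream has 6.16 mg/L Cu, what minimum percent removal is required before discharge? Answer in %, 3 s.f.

99.6 %

13.4 µg/L = 0.0134 mg/L.
15.7 µg/L = 0.0157 mg/L.
Mass balance: 0.0157·41.59 = 8.09·Cₑ + 33.5·0.0134.
Cₑ = (0.653 − 0.4489) / 8.09 = 0.02522 mg/L.
Required removal = 1 − 0.02522/6.16 = 99.59 %.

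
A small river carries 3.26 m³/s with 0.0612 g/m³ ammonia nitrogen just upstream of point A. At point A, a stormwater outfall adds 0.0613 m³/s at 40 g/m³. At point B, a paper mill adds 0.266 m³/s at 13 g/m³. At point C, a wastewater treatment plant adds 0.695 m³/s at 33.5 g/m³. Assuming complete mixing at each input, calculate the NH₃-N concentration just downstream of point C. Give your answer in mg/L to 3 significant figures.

6.86 mg/L

After input A: C = (3.26·0.0612 + 0.0613·40) / 3.321 = 0.7983 mg/L.
After input B: C = (3.321·0.7983 + 0.266·13) / 3.587 = 1.703 mg/L.
After input C: C = (3.587·1.703 + 0.695·33.5) / 4.282 = 6.864 mg/L.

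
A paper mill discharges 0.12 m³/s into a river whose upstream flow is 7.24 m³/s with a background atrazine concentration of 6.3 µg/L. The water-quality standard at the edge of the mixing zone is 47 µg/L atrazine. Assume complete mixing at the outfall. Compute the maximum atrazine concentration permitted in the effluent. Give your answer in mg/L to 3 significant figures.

6.3 µg/L = 0.0063 mg/L.
47 µg/L = 0.047 mg/L.
Mass balance: 0.047·7.36 = 0.12·Cₑ + 7.24·0.0063.
Cₑ = (0.3459 − 0.04561) / 0.12 = 2.503 mg/L.

2.50 mg/L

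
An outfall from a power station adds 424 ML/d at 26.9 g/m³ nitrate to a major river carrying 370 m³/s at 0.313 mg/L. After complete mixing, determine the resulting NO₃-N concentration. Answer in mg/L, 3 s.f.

424 ML/d = 4.907 m³/s.
Flow-weighted mixing gives C = (4.907·26.9 + 370·0.313) / (4.907 + 370) = 247.8/374.9 = 0.661 mg/L.

0.661 mg/L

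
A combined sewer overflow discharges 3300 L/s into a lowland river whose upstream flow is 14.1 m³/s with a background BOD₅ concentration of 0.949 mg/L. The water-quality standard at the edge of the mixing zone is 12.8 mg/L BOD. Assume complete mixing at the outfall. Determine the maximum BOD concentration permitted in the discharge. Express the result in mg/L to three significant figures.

3300 L/s = 3.3 m³/s.
Mass balance: 12.8·17.4 = 3.3·Cₑ + 14.1·0.949.
Cₑ = (222.7 − 13.38) / 3.3 = 63.44 mg/L.

63.4 mg/L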